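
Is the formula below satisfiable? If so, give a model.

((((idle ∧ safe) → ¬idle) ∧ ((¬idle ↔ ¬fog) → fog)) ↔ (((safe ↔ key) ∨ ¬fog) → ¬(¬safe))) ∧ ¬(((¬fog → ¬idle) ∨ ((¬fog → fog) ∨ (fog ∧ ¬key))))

Case fog = True: the conjunct ¬(((¬fog → ¬idle) ∨ ((¬fog → fog) ∨ (fog ∧ ¬key)))) becomes ¬((True ∨ True)) = False.
Case fog = False: the formula simplifies to ((((idle ∧ safe) → ¬idle) ∧ idle) ↔ ¬(¬safe)) ∧ ¬(¬idle).
  idle = True: simplifies to ¬safe ↔ ¬(¬safe).
    safe = True: this becomes ¬True ↔ ¬False = False.
    safe = False: this becomes ¬False ↔ ¬True = False.
  idle = False: the conjunct ¬(¬idle) becomes ¬(¬False) = False.
Both cases fail — unsatisfiable.

No satisfying assignment exists.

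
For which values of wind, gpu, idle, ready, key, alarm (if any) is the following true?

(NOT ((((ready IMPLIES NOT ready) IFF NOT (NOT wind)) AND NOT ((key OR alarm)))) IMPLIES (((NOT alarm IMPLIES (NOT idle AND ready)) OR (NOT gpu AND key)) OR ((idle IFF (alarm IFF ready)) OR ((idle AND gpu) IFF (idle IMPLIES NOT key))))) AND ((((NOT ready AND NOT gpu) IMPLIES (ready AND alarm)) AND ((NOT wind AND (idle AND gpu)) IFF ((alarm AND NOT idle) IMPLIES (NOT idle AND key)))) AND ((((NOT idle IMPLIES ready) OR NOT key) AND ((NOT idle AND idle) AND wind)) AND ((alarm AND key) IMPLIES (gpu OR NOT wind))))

The formula is unsatisfiable.

Case idle = True: the conjunct NOT idle is False.
Case idle = False: the conjunct idle is False.
Both cases fail — unsatisfiable.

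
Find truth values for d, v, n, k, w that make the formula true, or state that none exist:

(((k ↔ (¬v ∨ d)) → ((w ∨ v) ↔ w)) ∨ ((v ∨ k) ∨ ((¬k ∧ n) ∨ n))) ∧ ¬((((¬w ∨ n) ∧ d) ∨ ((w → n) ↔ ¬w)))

d=F, v=F, n=T, k=T, w=T

  ((k ↔ (¬v ∨ d)) → ((w ∨ v) ↔ w)) ∨ ((v ∨ k) ∨ ((¬k ∧ n) ∨ n)) = True
    (k ↔ (¬v ∨ d)) → ((w ∨ v) ↔ w) = True
      k ↔ (¬v ∨ d) = True
        ¬v ∨ d = True
          ¬v = True
      (w ∨ v) ↔ w = True
        w ∨ v = True
    (v ∨ k) ∨ ((¬k ∧ n) ∨ n) = True
      v ∨ k = True
      (¬k ∧ n) ∨ n = True
        ¬k ∧ n = False
          ¬k = False
  ¬((((¬w ∨ n) ∧ d) ∨ ((w → n) ↔ ¬w))) = True
    ((¬w ∨ n) ∧ d) ∨ ((w → n) ↔ ¬w) = False
      (¬w ∨ n) ∧ d = False
        ¬w ∨ n = True
          ¬w = False
      (w → n) ↔ ¬w = False
        w → n = True
        ¬w = False
Both conjuncts True, so the formula holds.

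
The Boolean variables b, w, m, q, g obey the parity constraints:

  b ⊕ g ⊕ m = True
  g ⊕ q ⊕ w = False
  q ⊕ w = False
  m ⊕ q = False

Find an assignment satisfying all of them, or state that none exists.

b=T, w=F, m=F, q=F, g=F

b ⊕ g ⊕ m = T ⊕ F ⊕ F = True ✓
g ⊕ q ⊕ w = F ⊕ F ⊕ F = False ✓
q ⊕ w = F ⊕ F = False ✓
m ⊕ q = F ⊕ F = False ✓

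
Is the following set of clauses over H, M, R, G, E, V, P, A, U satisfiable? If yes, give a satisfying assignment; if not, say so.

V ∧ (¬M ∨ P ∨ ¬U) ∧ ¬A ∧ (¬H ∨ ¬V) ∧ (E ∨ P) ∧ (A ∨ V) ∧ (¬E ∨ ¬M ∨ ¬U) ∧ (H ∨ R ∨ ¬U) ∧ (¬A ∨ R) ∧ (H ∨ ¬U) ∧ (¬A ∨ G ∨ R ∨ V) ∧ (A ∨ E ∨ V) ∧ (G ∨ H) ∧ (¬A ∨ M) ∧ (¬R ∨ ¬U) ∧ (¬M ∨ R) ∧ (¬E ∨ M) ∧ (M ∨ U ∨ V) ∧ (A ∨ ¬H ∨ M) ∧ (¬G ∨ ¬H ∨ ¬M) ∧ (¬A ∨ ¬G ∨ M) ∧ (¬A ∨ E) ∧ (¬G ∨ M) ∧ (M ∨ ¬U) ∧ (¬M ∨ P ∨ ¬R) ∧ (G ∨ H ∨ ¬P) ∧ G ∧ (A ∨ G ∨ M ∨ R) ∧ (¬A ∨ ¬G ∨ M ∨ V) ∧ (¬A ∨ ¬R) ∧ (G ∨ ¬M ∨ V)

H=F; M=T; R=T; G=T; E=F; V=T; P=T; A=F; U=F

Unit clause (V) forces V = True.
Unit clause (¬A) forces A = False.
In (¬H ∨ ¬V) only ¬H is left, so H = False.
In (H ∨ ¬U) only ¬U is left, so U = False.
In (G ∨ H) only G is left, so G = True.
In (¬G ∨ M) only M is left, so M = True.
In (¬M ∨ R) only R is left, so R = True.
In (¬M ∨ P ∨ ¬R) only P is left, so P = True.
Set E = False.
All clauses satisfied.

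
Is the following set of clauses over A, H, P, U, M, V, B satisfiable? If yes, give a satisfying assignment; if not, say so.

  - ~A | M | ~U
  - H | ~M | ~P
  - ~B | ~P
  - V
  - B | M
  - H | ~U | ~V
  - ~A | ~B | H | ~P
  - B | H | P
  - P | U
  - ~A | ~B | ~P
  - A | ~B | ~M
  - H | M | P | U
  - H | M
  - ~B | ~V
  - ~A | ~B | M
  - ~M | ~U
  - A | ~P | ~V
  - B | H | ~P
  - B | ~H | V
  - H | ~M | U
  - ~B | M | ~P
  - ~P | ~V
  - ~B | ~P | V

No satisfying assignment exists.

Case V = True:
  (~B | ~V) forces B = False.
  (B | M) forces M = True.
  (~M | ~U) forces U = False.
  (P | U) forces P = True.
  Clause (~P | ~V) is falsified — contradiction.
Case V = False:
  Clause (V) is falsified — contradiction.
Both cases fail, so the formula is unsatisfiable.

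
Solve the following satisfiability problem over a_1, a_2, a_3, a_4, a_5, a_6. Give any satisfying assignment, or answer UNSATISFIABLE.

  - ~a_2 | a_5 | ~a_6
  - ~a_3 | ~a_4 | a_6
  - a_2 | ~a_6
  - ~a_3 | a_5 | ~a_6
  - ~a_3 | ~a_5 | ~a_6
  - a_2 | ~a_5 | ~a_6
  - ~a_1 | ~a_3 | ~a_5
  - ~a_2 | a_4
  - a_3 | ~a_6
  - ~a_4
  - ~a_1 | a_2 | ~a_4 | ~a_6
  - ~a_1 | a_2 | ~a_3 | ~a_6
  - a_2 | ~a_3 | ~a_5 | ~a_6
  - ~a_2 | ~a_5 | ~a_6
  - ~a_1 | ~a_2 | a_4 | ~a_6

a_1: True, a_2: False, a_3: False, a_4: False, a_5: False, a_6: False

Unit clause (~a_4) forces a_4 = False.
In (~a_2 | a_4) only ~a_2 is left, so a_2 = False.
In (a_2 | ~a_6) only ~a_6 is left, so a_6 = False.
Set a_1 = True.
Set a_3 = False.
Set a_5 = False.
All clauses satisfied.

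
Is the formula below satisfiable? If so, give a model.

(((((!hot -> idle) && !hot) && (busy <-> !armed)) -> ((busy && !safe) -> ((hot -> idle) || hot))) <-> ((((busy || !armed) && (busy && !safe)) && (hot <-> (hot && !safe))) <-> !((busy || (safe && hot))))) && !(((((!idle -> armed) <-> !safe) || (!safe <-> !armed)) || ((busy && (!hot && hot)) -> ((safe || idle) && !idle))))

The conjunct !(((((!idle -> armed) <-> !safe) || (!safe <-> !armed)) || ((busy && (!hot && hot)) -> ((safe || idle) && !idle)))) is unsatisfiable on its own:
  hot = True: this becomes !(((((!idle -> armed) <-> !safe) || (!safe <-> !armed)) || True)) = False.
  hot = False: this becomes !(((((!idle -> armed) <-> !safe) || (!safe <-> !armed)) || True)) = False.
So the whole conjunction is unsatisfiable.

No satisfying assignment exists.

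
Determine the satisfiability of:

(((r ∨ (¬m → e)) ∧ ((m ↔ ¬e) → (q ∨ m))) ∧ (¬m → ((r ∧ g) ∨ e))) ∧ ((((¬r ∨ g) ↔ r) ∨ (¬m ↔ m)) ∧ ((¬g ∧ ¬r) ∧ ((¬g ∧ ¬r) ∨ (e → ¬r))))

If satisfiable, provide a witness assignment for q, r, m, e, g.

Unsatisfiable — no assignment works.

Case r = True: the conjunct ¬r is False.
Case r = False: the formula simplifies to (((¬m → e) ∧ ((m ↔ ¬e) → (q ∨ m))) ∧ (¬m → e)) ∧ ((¬m ↔ m) ∧ ¬g).
  m = True: the conjunct ¬m ↔ m becomes ¬True ↔ True = False.
  m = False: the conjunct ¬m ↔ m becomes ¬False ↔ False = False.
Both cases fail — unsatisfiable.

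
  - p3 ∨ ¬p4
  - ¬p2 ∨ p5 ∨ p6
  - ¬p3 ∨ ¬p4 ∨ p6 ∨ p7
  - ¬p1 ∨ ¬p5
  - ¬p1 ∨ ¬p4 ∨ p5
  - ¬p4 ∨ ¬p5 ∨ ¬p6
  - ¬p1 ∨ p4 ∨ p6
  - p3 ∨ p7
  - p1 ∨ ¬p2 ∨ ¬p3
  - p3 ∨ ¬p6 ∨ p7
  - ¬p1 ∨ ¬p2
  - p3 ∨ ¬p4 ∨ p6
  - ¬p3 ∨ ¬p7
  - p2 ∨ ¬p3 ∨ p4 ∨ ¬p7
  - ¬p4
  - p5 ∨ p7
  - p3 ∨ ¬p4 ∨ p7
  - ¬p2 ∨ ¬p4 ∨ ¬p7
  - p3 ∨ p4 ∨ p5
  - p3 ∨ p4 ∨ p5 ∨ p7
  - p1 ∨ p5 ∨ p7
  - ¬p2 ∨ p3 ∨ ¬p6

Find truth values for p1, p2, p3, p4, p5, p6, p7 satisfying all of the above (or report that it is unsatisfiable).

Unit clause (¬p4) forces p4 = False.
Set p1 = False.
Set p2 = False.
Set p3 = False.
  then (p3 ∨ p7) forces p7 = True.
  then (p3 ∨ p4 ∨ p5) forces p5 = True.
Set p6 = False.
All clauses satisfied.

p1=F, p2=F, p3=F, p4=F, p5=T, p6=F, p7=T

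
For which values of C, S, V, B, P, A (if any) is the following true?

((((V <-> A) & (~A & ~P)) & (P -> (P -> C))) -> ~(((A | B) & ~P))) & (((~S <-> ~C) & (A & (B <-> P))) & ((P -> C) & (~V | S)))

C = True; S = True; V = True; B = True; P = True; A = True

  (((V <-> A) & (~A & ~P)) & (P -> (P -> C))) -> ~(((A | B) & ~P)) = True
    ((V <-> A) & (~A & ~P)) & (P -> (P -> C)) = False
      (V <-> A) & (~A & ~P) = False
        V <-> A = True
        ~A & ~P = False
          ~A = False
          ~P = False
      P -> (P -> C) = True
        P -> C = True
    ~(((A | B) & ~P)) = True
      (A | B) & ~P = False
        A | B = True
        ~P = False
  ((~S <-> ~C) & (A & (B <-> P))) & ((P -> C) & (~V | S)) = True
    (~S <-> ~C) & (A & (B <-> P)) = True
      ~S <-> ~C = True
        ~S = False
        ~C = False
      A & (B <-> P) = True
        B <-> P = True
    (P -> C) & (~V | S) = True
      P -> C = True
      ~V | S = True
        ~V = False
Both conjuncts True, so the formula holds.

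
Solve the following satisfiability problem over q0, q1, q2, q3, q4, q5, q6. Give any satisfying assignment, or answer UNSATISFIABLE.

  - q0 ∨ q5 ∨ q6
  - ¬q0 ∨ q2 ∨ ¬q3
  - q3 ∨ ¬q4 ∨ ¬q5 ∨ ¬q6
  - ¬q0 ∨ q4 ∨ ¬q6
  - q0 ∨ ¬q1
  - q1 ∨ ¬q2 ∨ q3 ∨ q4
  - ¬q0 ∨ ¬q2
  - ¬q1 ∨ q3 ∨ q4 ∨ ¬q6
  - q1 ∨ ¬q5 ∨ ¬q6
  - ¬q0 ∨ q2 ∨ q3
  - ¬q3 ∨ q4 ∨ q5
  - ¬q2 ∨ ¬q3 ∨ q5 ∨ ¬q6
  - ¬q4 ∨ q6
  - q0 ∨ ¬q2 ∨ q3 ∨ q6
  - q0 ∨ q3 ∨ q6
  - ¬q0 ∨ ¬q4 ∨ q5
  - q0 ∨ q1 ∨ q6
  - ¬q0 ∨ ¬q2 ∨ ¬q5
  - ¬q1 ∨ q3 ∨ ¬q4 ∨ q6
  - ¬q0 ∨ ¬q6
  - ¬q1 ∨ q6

q0: False; q1: False; q2: False; q3: True; q4: True; q5: False; q6: True

Set q0 = False.
  then (q0 ∨ ¬q1) forces q1 = False.
  then (q0 ∨ q1 ∨ q6) forces q6 = True.
  then (q1 ∨ ¬q5 ∨ ¬q6) forces q5 = False.
Set q2 = False.
Set q3 = True.
  then (¬q3 ∨ q4 ∨ q5) forces q4 = True.
All clauses satisfied.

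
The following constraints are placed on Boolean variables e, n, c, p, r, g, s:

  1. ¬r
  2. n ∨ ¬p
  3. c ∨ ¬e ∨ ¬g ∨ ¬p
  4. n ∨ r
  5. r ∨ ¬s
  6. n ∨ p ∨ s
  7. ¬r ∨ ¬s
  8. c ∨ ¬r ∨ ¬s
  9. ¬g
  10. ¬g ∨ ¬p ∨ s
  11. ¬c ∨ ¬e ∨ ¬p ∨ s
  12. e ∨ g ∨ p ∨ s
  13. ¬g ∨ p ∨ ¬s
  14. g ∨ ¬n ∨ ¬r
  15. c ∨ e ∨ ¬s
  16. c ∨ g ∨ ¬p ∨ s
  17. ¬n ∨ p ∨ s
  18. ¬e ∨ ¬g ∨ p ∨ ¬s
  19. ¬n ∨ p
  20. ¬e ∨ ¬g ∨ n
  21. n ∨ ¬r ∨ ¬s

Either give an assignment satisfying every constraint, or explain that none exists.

e = False; n = True; c = True; p = True; r = False; g = False; s = False

Unit clause (¬r) forces r = False.
In (n ∨ r) only n is left, so n = True.
In (r ∨ ¬s) only ¬s is left, so s = False.
Unit clause (¬g) forces g = False.
In (¬n ∨ p ∨ s) only p is left, so p = True.
In (c ∨ g ∨ ¬p ∨ s) only c is left, so c = True.
In (¬c ∨ ¬e ∨ ¬p ∨ s) only ¬e is left, so e = False.
All clauses satisfied.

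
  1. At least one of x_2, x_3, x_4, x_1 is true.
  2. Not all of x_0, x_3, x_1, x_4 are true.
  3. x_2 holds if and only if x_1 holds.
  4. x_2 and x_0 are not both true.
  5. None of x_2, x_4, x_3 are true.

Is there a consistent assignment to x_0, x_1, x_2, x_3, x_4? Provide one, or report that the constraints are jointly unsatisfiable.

Case x_2 = True:
  Constraint (5) is violated (x_2=T) — contradiction.
Case x_2 = False:
  (3) with x_2=F forces x_1 = False.
  (5) forces x_4 = False.
  (1) with x_2=F, x_4=F, x_1=F forces x_3 = True.
  Constraint (5) is violated (x_3=T) — contradiction.
Both cases fail — unsatisfiable.

Unsatisfiable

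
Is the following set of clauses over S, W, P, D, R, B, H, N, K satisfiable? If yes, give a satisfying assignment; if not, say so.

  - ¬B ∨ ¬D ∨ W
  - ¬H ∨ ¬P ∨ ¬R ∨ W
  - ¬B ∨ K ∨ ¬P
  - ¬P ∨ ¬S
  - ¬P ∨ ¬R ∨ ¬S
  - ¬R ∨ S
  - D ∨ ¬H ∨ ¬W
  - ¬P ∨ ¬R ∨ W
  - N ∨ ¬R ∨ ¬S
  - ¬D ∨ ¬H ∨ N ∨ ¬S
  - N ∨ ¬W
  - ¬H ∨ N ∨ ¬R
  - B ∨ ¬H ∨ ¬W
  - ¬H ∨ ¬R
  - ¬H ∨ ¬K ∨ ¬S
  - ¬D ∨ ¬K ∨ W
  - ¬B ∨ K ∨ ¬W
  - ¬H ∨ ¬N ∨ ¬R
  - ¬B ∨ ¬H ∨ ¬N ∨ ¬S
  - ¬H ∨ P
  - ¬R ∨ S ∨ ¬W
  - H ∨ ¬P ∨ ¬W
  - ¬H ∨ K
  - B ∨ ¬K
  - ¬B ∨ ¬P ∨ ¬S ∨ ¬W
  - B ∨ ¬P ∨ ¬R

S = False, W = True, P = True, D = True, R = False, B = True, H = True, N = True, K = True

Set S = False.
  then (¬R ∨ S) forces R = False.
Set W = True.
  then (N ∨ ¬W) forces N = True.
Set P = True.
  then (H ∨ ¬P ∨ ¬W) forces H = True.
  then (¬H ∨ K) forces K = True.
  then (B ∨ ¬K) forces B = True.
  then (D ∨ ¬H ∨ ¬W) forces D = True.
All clauses satisfied.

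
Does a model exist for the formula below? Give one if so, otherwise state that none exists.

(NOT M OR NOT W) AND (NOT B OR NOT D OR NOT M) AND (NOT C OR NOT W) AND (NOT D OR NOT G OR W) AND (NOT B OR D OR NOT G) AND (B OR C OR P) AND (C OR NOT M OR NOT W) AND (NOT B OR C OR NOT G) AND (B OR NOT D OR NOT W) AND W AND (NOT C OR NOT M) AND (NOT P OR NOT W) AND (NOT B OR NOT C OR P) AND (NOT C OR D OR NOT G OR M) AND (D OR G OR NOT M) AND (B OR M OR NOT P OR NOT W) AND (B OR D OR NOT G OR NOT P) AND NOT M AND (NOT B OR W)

Unit clause (W) forces W = True.
In (NOT P OR NOT W) only NOT P is left, so P = False.
Unit clause (NOT M) forces M = False.
In (NOT C OR NOT W) only NOT C is left, so C = False.
In (B OR C OR P) only B is left, so B = True.
In (NOT B OR C OR NOT G) only NOT G is left, so G = False.
Set D = True.
All clauses satisfied.

P=F, G=F, B=T, W=T, C=F, D=T, M=F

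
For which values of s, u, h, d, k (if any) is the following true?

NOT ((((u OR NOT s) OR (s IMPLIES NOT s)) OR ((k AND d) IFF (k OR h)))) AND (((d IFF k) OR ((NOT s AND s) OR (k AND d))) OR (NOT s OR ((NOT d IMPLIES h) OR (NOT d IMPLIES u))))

s: True; u: False; h: True; d: False; k: True

  NOT ((((u OR NOT s) OR (s IMPLIES NOT s)) OR ((k AND d) IFF (k OR h)))) = True
    ((u OR NOT s) OR (s IMPLIES NOT s)) OR ((k AND d) IFF (k OR h)) = False
      (u OR NOT s) OR (s IMPLIES NOT s) = False
        u OR NOT s = False
          NOT s = False
        s IMPLIES NOT s = False
          NOT s = False
      (k AND d) IFF (k OR h) = False
        k AND d = False
        k OR h = True
  ((d IFF k) OR ((NOT s AND s) OR (k AND d))) OR (NOT s OR ((NOT d IMPLIES h) OR (NOT d IMPLIES u))) = True
    (d IFF k) OR ((NOT s AND s) OR (k AND d)) = False
      d IFF k = False
      (NOT s AND s) OR (k AND d) = False
        NOT s AND s = False
          NOT s = False
        k AND d = False
    NOT s OR ((NOT d IMPLIES h) OR (NOT d IMPLIES u)) = True
      NOT s = False
      (NOT d IMPLIES h) OR (NOT d IMPLIES u) = True
        NOT d IMPLIES h = True
          NOT d = True
        NOT d IMPLIES u = False
          NOT d = True
Both conjuncts True, so the formula holds.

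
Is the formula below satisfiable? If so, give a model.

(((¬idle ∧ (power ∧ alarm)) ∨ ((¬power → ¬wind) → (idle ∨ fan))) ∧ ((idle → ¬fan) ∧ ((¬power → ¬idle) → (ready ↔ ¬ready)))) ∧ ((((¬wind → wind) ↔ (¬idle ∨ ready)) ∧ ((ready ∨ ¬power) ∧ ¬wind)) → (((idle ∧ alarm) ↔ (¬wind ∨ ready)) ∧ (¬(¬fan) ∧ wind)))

ready = True, idle = True, alarm = False, wind = True, power = False, fan = False

  ((¬idle ∧ (power ∧ alarm)) ∨ ((¬power → ¬wind) → (idle ∨ fan))) ∧ ((idle → ¬fan) ∧ ((¬power → ¬idle) → (ready ↔ ¬ready))) = True
    (¬idle ∧ (power ∧ alarm)) ∨ ((¬power → ¬wind) → (idle ∨ fan)) = True
      ¬idle ∧ (power ∧ alarm) = False
        ¬idle = False
        power ∧ alarm = False
      (¬power → ¬wind) → (idle ∨ fan) = True
        ¬power → ¬wind = False
          ¬power = True
          ¬wind = False
        idle ∨ fan = True
    (idle → ¬fan) ∧ ((¬power → ¬idle) → (ready ↔ ¬ready)) = True
      idle → ¬fan = True
        ¬fan = True
      (¬power → ¬idle) → (ready ↔ ¬ready) = True
        ¬power → ¬idle = False
          ¬power = True
          ¬idle = False
        ready ↔ ¬ready = False
          ¬ready = False
  (((¬wind → wind) ↔ (¬idle ∨ ready)) ∧ ((ready ∨ ¬power) ∧ ¬wind)) → (((idle ∧ alarm) ↔ (¬wind ∨ ready)) ∧ (¬(¬fan) ∧ wind)) = True
    ((¬wind → wind) ↔ (¬idle ∨ ready)) ∧ ((ready ∨ ¬power) ∧ ¬wind) = False
      (¬wind → wind) ↔ (¬idle ∨ ready) = True
        ¬wind → wind = True
          ¬wind = False
        ¬idle ∨ ready = True
          ¬idle = False
      (ready ∨ ¬power) ∧ ¬wind = False
        ready ∨ ¬power = True
          ¬power = True
        ¬wind = False
    ((idle ∧ alarm) ↔ (¬wind ∨ ready)) ∧ (¬(¬fan) ∧ wind) = False
      (idle ∧ alarm) ↔ (¬wind ∨ ready) = False
        idle ∧ alarm = False
        ¬wind ∨ ready = True
          ¬wind = False
      ¬(¬fan) ∧ wind = False
        ¬(¬fan) = False
          ¬fan = True
Both conjuncts True, so the formula holds.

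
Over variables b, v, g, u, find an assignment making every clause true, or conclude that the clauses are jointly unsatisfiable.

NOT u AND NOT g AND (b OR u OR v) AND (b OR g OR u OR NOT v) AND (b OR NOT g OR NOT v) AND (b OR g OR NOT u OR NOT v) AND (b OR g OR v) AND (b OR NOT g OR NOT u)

Unit clause (NOT u) forces u = False.
Unit clause (NOT g) forces g = False.
Try b = False:
  (b OR u OR v) forces v = True.
  clause (b OR g OR u OR NOT v) is falsified — backtrack.
So b = True.
Set v = False.
Check each clause:
  (NOT u): NOT u holds.
  (NOT g): NOT g holds.
  (b OR u OR v): b holds.
  (b OR g OR u OR NOT v): b holds.
  (b OR NOT g OR NOT v): b holds.
  (b OR g OR NOT u OR NOT v): b holds.
  (b OR g OR v): b holds.
  (b OR NOT g OR NOT u): b holds.
All clauses satisfied.

b=T, v=F, g=F, u=F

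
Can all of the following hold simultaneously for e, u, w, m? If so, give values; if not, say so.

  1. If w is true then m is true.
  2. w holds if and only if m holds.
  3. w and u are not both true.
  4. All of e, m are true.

e: True; u: False; w: True; m: True

  (1) w=T ⇒ m: T ✓
  (2) w=T, m=T — same ✓
  (3) w=T, u=F — not both ✓
  (4) {e, m}: all 2 true ✓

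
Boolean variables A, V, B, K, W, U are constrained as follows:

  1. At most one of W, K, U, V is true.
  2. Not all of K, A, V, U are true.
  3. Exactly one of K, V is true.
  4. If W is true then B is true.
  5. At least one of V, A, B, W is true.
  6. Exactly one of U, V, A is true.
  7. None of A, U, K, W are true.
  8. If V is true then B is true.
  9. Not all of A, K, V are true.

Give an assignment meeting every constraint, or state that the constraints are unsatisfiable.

A = False; V = True; B = True; K = False; W = False; U = False

  (1) {W, K, U, V}: 1 true — at most one ✓
  (2) {K, A, V, U}: 1/4 true — not all ✓
  (3) {K, V}: 1 true — exactly one ✓
  (4) W=F ⇒ B: vacuous ✓
  (5) {V, A, B, W}: 2 true — at least one ✓
  (6) {U, V, A}: 1 true — exactly one ✓
  (7) {A, U, K, W}: 0 true — none ✓
  (8) V=T ⇒ B: T ✓
  (9) {A, K, V}: 1/3 true — not all ✓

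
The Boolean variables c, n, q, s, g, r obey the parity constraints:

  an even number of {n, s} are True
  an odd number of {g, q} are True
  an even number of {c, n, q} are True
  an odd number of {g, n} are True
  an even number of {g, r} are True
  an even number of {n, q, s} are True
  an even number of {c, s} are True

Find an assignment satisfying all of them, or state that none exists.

c: False; n: False; q: False; s: False; g: True; r: True

{n, s}: 0 true → even ✓
{g, q}: 1 true → odd ✓
{c, n, q}: 0 true → even ✓
{g, n}: 1 true → odd ✓
{g, r}: 2 true → even ✓
{n, q, s}: 0 true → even ✓
{c, s}: 0 true → even ✓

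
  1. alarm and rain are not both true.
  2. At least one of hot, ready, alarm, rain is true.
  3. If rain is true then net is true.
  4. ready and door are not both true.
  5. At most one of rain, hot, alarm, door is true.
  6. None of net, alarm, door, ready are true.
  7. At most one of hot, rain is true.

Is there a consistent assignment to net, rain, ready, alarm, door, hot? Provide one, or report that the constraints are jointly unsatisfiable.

net=F, rain=F, ready=F, alarm=F, door=F, hot=T

  (1) alarm=F, rain=F — not both ✓
  (2) {hot, ready, alarm, rain}: 1 true — at least one ✓
  (3) rain=F ⇒ net: vacuous ✓
  (4) ready=F, door=F — not both ✓
  (5) {rain, hot, alarm, door}: 1 true — at most one ✓
  (6) {net, alarm, door, ready}: 0 true — none ✓
  (7) {hot, rain}: 1 true — at most one ✓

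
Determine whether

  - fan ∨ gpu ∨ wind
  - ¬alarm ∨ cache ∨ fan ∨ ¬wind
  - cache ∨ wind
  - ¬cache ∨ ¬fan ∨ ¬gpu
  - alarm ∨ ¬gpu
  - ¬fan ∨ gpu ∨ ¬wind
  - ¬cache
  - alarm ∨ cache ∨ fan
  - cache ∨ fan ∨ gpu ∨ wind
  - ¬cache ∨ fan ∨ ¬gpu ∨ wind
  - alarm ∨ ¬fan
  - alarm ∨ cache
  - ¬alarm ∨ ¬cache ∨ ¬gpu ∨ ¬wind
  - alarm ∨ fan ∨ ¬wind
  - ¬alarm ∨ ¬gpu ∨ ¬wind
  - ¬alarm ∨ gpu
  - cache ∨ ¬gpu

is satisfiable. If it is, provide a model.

Unsatisfiable — no assignment works.

Case cache = True:
  Clause (¬cache) is falsified — contradiction.
Case cache = False:
  (cache ∨ wind) forces wind = True.
  (alarm ∨ cache) forces alarm = True.
  (¬alarm ∨ cache ∨ fan ∨ ¬wind) forces fan = True.
  (¬fan ∨ gpu ∨ ¬wind) forces gpu = True.
  Clause (¬alarm ∨ ¬gpu ∨ ¬wind) is falsified — contradiction.
Both cases fail, so the formula is unsatisfiable.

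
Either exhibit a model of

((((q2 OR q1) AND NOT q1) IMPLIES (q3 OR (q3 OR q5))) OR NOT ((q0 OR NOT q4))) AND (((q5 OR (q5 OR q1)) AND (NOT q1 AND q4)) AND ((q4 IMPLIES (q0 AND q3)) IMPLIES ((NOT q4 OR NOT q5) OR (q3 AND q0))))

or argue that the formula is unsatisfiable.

q0 = False; q1 = False; q2 = True; q3 = True; q4 = True; q5 = True

  (((q2 OR q1) AND NOT q1) IMPLIES (q3 OR (q3 OR q5))) OR NOT ((q0 OR NOT q4)) = True
    ((q2 OR q1) AND NOT q1) IMPLIES (q3 OR (q3 OR q5)) = True
      (q2 OR q1) AND NOT q1 = True
        q2 OR q1 = True
        NOT q1 = True
      q3 OR (q3 OR q5) = True
        q3 OR q5 = True
    NOT ((q0 OR NOT q4)) = True
      q0 OR NOT q4 = False
        NOT q4 = False
  ((q5 OR (q5 OR q1)) AND (NOT q1 AND q4)) AND ((q4 IMPLIES (q0 AND q3)) IMPLIES ((NOT q4 OR NOT q5) OR (q3 AND q0))) = True
    (q5 OR (q5 OR q1)) AND (NOT q1 AND q4) = True
      q5 OR (q5 OR q1) = True
        q5 OR q1 = True
      NOT q1 AND q4 = True
        NOT q1 = True
    (q4 IMPLIES (q0 AND q3)) IMPLIES ((NOT q4 OR NOT q5) OR (q3 AND q0)) = True
      q4 IMPLIES (q0 AND q3) = False
        q0 AND q3 = False
      (NOT q4 OR NOT q5) OR (q3 AND q0) = False
        NOT q4 OR NOT q5 = False
          NOT q4 = False
          NOT q5 = False
        q3 AND q0 = False
Both conjuncts True, so the formula holds.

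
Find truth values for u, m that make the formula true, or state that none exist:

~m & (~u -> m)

u = True, m = False

  ~m = True
  ~u -> m = True
    ~u = False
Both conjuncts True, so the formula holds.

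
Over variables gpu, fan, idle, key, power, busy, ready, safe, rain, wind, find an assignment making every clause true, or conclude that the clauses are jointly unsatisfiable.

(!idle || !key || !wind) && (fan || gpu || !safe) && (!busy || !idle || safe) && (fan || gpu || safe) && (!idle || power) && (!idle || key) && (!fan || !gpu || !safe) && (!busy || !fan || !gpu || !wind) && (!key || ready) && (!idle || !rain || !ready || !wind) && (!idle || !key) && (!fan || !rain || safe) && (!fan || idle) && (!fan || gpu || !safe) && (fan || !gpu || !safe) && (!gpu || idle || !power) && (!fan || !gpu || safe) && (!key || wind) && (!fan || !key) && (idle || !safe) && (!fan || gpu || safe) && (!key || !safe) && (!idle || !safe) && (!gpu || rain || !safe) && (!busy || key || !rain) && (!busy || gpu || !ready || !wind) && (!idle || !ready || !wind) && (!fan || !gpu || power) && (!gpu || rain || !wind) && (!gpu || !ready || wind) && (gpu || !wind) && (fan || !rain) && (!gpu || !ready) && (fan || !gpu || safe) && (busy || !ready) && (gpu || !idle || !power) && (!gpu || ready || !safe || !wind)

No satisfying assignment exists.

Case idle = True:
  (!idle || power) forces power = True.
  (!idle || key) forces key = True.
  Clause (!idle || !key) is falsified — contradiction.
Case idle = False:
  (!fan || idle) forces fan = False.
  (idle || !safe) forces safe = False.
  (fan || gpu || safe) forces gpu = True.
  Clause (fan || !gpu || safe) is falsified — contradiction.
Both cases fail, so the formula is unsatisfiable.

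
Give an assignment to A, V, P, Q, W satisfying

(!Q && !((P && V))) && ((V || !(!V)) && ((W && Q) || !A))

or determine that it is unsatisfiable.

A=F; V=T; P=F; Q=F; W=F

  !Q && !((P && V)) = True
    !Q = True
    !((P && V)) = True
      P && V = False
  (V || !(!V)) && ((W && Q) || !A) = True
    V || !(!V) = True
      !(!V) = True
        !V = False
    (W && Q) || !A = True
      W && Q = False
      !A = True
Both conjuncts True, so the formula holds.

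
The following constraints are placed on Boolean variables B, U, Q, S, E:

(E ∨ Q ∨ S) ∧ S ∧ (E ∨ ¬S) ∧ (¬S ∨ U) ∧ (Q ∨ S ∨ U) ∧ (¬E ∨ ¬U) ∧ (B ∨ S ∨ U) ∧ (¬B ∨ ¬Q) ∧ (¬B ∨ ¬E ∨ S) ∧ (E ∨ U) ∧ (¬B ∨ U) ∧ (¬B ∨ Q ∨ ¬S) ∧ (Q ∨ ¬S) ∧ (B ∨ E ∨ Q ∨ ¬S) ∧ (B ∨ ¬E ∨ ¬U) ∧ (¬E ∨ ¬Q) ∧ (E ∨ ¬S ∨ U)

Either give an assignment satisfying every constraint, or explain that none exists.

Unsatisfiable — no assignment works.

Case S = True:
  (E ∨ ¬S) forces E = True.
  (¬S ∨ U) forces U = True.
  Clause (¬E ∨ ¬U) is falsified — contradiction.
Case S = False:
  Clause (S) is falsified — contradiction.
Both cases fail, so the formula is unsatisfiable.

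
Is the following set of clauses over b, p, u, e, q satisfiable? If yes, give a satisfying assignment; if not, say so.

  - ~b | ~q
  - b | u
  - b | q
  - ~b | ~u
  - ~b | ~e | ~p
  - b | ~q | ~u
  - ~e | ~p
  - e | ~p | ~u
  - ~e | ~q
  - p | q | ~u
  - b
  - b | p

b = True; p = True; u = False; e = False; q = False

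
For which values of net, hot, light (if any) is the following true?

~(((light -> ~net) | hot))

net: True; hot: False; light: True

  ~(((light -> ~net) | hot)) = True
    (light -> ~net) | hot = False
      light -> ~net = False
        ~net = False
The formula evaluates to True.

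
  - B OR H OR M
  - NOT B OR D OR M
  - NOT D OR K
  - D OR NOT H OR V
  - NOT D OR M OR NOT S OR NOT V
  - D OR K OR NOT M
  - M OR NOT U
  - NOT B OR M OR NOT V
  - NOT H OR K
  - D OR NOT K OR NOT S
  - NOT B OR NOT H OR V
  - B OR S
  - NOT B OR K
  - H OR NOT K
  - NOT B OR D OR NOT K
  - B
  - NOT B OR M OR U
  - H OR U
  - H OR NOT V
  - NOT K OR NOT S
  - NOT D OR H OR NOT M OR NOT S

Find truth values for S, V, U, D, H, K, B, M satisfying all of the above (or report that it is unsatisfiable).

Unit clause (B) forces B = True.
In (NOT B OR K) only K is left, so K = True.
In (H OR NOT K) only H is left, so H = True.
In (NOT B OR D OR NOT K) only D is left, so D = True.
In (NOT K OR NOT S) only NOT S is left, so S = False.
In (NOT B OR NOT H OR V) only V is left, so V = True.
In (NOT B OR M OR NOT V) only M is left, so M = True.
Set U = True.
All clauses satisfied.

S=F, V=T, U=T, D=T, H=T, K=T, B=T, M=T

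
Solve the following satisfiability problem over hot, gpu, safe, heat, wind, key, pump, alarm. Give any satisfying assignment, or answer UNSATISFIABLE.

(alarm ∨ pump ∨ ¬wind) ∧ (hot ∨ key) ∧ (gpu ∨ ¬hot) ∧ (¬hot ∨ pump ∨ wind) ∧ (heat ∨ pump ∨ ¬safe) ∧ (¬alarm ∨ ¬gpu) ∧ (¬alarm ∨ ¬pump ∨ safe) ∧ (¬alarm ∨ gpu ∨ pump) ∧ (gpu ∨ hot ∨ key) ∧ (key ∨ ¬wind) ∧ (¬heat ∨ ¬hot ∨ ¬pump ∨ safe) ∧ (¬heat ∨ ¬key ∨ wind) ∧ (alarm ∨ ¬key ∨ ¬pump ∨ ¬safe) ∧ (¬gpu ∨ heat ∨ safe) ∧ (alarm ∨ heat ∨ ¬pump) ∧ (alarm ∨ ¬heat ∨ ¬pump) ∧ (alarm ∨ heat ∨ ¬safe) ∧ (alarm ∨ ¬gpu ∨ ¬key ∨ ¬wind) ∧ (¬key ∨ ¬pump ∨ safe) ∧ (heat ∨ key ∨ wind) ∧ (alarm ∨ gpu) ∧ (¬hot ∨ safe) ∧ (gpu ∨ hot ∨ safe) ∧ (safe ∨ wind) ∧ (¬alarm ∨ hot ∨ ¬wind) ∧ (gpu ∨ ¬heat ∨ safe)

Set hot = False.
  then (hot ∨ key) forces key = True.
Try gpu = True:
  (¬alarm ∨ ¬gpu) forces alarm = False.
  (alarm ∨ ¬gpu ∨ ¬key ∨ ¬wind) forces wind = False.
  (¬heat ∨ ¬key ∨ wind) forces heat = False.
  (¬gpu ∨ heat ∨ safe) forces safe = True.
  clause (alarm ∨ heat ∨ ¬safe) is falsified — backtrack.
So gpu = False.
  then (alarm ∨ gpu) forces alarm = True.
  then (gpu ∨ hot ∨ safe) forces safe = True.
  then (¬alarm ∨ hot ∨ ¬wind) forces wind = False.
  then (¬alarm ∨ gpu ∨ pump) forces pump = True.
  then (¬heat ∨ ¬key ∨ wind) forces heat = False.
All clauses satisfied.

hot=F, gpu=F, safe=T, heat=F, wind=F, key=T, pump=T, alarm=T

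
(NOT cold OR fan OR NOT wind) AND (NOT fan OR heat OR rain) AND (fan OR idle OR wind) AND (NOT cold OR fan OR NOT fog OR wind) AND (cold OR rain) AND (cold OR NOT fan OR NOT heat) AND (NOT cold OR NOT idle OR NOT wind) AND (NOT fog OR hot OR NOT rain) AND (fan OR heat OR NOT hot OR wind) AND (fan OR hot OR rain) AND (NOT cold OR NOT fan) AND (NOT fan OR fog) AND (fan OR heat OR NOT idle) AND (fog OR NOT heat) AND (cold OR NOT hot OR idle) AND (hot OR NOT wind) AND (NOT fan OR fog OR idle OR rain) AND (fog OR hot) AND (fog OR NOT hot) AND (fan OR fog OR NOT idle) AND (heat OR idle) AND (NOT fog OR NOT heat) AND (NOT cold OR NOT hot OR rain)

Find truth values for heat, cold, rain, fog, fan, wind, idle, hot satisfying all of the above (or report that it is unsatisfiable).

Try heat = True:
  (fog OR NOT heat) forces fog = True.
  clause (NOT fog OR NOT heat) is falsified — backtrack.
So heat = False.
  then (heat OR idle) forces idle = True.
  then (fan OR heat OR NOT idle) forces fan = True.
  then (NOT fan OR heat OR rain) forces rain = True.
  then (NOT cold OR NOT fan) forces cold = False.
  then (NOT fan OR fog) forces fog = True.
  then (NOT fog OR hot OR NOT rain) forces hot = True.
Set wind = True.
All clauses satisfied.

heat: False; cold: False; rain: True; fog: True; fan: True; wind: True; idle: True; hot: True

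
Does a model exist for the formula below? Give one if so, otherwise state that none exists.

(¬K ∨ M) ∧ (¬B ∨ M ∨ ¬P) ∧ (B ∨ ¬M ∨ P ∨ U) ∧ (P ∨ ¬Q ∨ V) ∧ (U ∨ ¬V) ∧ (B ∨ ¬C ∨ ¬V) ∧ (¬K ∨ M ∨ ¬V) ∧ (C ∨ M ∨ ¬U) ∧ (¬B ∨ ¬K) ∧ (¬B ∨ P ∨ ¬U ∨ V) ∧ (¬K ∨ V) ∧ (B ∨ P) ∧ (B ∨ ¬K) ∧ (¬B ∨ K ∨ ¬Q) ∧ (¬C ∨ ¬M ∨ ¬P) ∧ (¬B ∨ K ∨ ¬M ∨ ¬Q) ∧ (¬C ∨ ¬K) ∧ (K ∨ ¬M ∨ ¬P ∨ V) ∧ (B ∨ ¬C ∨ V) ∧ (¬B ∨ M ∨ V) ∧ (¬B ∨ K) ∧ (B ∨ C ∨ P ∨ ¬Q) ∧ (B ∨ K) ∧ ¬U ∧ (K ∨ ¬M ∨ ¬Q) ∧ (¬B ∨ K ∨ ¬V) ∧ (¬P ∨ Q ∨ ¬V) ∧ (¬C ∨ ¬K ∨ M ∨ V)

Case V = True:
  (U ∨ ¬V) forces U = True.
  Clause (¬U) is falsified — contradiction.
Case V = False:
  (¬K ∨ V) forces K = False.
  (¬B ∨ K) forces B = False.
  Clause (B ∨ K) is falsified — contradiction.
Both cases fail, so the formula is unsatisfiable.

Unsatisfiable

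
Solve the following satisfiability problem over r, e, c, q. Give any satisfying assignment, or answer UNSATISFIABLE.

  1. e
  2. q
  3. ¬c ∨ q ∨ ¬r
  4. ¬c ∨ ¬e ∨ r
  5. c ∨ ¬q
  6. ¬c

Unsatisfiable

Case e = True:
  (q) forces q = True.
  (c ∨ ¬q) forces c = True.
  Clause (¬c) is falsified — contradiction.
Case e = False:
  Clause (e) is falsified — contradiction.
Both cases fail, so the formula is unsatisfiable.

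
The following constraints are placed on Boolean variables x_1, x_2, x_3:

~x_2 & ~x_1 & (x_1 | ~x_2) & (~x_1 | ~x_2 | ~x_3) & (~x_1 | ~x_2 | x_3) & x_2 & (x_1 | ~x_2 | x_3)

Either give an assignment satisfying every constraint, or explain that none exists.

Unsatisfiable — no assignment works.

Case x_2 = True:
  Clause (~x_2) is falsified — contradiction.
Case x_2 = False:
  Clause (x_2) is falsified — contradiction.
Both cases fail, so the formula is unsatisfiable.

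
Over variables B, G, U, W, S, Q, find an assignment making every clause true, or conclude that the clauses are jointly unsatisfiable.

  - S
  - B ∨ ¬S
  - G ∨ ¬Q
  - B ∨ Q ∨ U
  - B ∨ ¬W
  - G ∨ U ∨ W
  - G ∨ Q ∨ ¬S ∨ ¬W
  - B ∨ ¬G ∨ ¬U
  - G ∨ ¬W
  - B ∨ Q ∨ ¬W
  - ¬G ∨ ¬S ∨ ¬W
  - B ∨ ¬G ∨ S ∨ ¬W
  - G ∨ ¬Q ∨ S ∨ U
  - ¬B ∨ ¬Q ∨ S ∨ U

B: True, G: True, U: False, W: False, S: True, Q: True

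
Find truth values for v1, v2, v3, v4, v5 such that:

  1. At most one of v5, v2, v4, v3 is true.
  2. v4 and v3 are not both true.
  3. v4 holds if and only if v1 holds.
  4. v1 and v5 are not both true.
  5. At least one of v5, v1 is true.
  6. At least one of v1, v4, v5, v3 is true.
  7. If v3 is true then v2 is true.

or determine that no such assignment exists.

v1 = True, v2 = False, v3 = False, v4 = True, v5 = False

  (1) {v5, v2, v4, v3}: 1 true — at most one ✓
  (2) v4=T, v3=F — not both ✓
  (3) v4=T, v1=T — same ✓
  (4) v1=T, v5=F — not both ✓
  (5) {v5, v1}: 1 true — at least one ✓
  (6) {v1, v4, v5, v3}: 2 true — at least one ✓
  (7) v3=F ⇒ v2: vacuous ✓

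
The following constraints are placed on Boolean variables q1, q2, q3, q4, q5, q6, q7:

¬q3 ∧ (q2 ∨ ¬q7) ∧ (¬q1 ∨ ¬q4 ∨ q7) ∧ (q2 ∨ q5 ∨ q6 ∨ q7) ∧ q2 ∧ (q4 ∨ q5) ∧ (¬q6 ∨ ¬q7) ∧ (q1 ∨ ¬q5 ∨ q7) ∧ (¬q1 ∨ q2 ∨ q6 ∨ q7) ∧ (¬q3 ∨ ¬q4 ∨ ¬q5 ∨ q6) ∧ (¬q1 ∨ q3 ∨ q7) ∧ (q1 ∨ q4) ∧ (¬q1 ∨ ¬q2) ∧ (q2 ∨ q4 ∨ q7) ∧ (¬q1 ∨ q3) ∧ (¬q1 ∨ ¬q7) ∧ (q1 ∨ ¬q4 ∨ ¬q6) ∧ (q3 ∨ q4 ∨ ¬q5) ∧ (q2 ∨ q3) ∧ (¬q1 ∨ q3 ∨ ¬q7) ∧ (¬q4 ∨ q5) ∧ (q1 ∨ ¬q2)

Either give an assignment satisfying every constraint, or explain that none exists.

The formula is unsatisfiable.

Case q2 = True:
  (¬q3) forces q3 = False.
  (¬q1 ∨ ¬q2) forces q1 = False.
  Clause (q1 ∨ ¬q2) is falsified — contradiction.
Case q2 = False:
  Clause (q2) is falsified — contradiction.
Both cases fail, so the formula is unsatisfiable.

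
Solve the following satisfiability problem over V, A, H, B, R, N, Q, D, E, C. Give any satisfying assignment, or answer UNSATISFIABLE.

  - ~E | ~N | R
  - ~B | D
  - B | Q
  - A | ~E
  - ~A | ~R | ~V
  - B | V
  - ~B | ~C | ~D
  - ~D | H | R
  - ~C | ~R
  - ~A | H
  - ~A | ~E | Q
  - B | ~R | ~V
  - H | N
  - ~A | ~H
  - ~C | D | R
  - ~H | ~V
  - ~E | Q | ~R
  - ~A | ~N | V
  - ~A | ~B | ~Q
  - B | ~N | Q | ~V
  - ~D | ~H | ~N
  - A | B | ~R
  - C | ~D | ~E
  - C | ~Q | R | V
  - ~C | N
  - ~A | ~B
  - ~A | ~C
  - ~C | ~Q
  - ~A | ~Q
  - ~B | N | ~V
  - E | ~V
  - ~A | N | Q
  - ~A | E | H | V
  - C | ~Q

V: False; A: False; H: False; B: True; R: True; N: True; Q: False; D: True; E: False; C: False

Try V = True:
  (~H | ~V) forces H = False.
  (~A | H) forces A = False.
  (A | ~E) forces E = False.
  clause (E | ~V) is falsified — backtrack.
So V = False.
  then (B | V) forces B = True.
  then (~A | ~B) forces A = False.
  then (~B | D) forces D = True.
  then (A | ~E) forces E = False.
  then (~B | ~C | ~D) forces C = False.
  then (C | ~Q) forces Q = False.
Set H = False.
  then (~D | H | R) forces R = True.
  then (H | N) forces N = True.
All clauses satisfied.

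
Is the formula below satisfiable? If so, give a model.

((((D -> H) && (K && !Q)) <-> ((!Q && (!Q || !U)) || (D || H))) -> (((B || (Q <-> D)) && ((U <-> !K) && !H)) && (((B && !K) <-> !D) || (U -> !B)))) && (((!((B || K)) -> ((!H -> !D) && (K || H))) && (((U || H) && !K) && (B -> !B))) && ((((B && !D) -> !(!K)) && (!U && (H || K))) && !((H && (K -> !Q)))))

Unsatisfiable — no assignment works.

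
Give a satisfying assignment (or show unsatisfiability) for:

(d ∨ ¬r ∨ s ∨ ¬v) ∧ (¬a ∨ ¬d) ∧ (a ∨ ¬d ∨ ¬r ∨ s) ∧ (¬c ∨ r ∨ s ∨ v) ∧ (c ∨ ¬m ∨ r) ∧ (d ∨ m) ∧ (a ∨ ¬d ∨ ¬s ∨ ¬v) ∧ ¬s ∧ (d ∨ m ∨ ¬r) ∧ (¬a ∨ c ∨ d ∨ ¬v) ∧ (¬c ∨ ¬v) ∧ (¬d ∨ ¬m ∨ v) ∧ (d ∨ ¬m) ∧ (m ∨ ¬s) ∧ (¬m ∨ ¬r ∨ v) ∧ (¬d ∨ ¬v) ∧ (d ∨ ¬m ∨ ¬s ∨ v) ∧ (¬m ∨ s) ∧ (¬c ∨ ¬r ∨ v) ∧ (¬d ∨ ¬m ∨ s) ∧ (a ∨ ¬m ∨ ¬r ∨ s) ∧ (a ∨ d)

Unit clause (¬s) forces s = False.
In (¬m ∨ s) only ¬m is left, so m = False.
In (d ∨ m) only d is left, so d = True.
In (¬d ∨ ¬v) only ¬v is left, so v = False.
In (¬a ∨ ¬d) only ¬a is left, so a = False.
In (a ∨ ¬d ∨ ¬r ∨ s) only ¬r is left, so r = False.
In (¬c ∨ r ∨ s ∨ v) only ¬c is left, so c = False.
All clauses satisfied.

a: False; m: False; v: False; d: True; s: False; c: False; r: False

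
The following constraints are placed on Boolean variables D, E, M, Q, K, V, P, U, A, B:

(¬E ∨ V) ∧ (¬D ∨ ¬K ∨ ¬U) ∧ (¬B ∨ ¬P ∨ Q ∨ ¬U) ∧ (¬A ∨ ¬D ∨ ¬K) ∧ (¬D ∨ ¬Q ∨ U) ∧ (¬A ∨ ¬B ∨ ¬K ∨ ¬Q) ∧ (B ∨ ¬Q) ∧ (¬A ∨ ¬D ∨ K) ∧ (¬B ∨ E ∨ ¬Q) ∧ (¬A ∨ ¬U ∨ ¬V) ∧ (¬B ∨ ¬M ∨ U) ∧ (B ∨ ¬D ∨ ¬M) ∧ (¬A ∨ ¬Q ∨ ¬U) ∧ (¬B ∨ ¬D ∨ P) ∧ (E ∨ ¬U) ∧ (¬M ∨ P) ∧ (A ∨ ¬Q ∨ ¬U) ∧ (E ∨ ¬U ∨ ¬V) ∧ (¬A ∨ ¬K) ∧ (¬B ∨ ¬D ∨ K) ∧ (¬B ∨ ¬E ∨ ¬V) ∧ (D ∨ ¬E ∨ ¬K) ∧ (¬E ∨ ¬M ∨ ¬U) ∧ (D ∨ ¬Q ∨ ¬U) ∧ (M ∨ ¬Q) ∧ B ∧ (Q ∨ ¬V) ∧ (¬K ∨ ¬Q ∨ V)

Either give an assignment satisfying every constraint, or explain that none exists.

Unit clause (B) forces B = True.
Set D = True.
  then (¬B ∨ ¬D ∨ P) forces P = True.
  then (¬B ∨ ¬D ∨ K) forces K = True.
  then (¬D ∨ ¬K ∨ ¬U) forces U = False.
  then (¬A ∨ ¬D ∨ ¬K) forces A = False.
  then (¬D ∨ ¬Q ∨ U) forces Q = False.
  then (¬B ∨ ¬M ∨ U) forces M = False.
  then (Q ∨ ¬V) forces V = False.
  then (¬E ∨ V) forces E = False.
All clauses satisfied.

D=T; E=F; M=F; Q=F; K=T; V=F; P=T; U=F; A=F; B=T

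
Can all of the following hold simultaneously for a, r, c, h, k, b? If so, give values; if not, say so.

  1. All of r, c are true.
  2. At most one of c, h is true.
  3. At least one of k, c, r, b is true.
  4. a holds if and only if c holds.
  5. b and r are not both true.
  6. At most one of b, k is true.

a = True, r = True, c = True, h = False, k = False, b = False

  (1) {r, c}: all 2 true ✓
  (2) {c, h}: 1 true — at most one ✓
  (3) {k, c, r, b}: 2 true — at least one ✓
  (4) a=T, c=T — same ✓
  (5) b=F, r=T — not both ✓
  (6) {b, k}: 0 true — at most one ✓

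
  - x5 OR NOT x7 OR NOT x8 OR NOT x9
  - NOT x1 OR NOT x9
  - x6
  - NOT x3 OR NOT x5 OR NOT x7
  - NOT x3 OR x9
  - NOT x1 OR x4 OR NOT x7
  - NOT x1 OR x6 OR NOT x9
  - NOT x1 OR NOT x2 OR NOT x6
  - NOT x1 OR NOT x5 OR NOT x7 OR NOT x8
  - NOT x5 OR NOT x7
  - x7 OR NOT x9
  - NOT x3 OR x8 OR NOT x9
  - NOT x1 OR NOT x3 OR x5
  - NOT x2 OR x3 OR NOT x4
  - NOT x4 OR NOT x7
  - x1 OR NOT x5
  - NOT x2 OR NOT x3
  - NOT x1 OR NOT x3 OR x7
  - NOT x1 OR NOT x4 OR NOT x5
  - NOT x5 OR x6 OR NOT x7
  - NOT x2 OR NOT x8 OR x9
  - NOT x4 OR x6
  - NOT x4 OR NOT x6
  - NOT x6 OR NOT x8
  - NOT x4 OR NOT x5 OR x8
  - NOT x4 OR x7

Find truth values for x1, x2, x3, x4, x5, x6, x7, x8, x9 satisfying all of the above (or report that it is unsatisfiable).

Unit clause (x6) forces x6 = True.
In (NOT x4 OR NOT x6) only NOT x4 is left, so x4 = False.
In (NOT x6 OR NOT x8) only NOT x8 is left, so x8 = False.
Set x1 = False.
  then (x1 OR NOT x5) forces x5 = False.
Set x2 = False.
Try x3 = True:
  (NOT x3 OR x9) forces x9 = True.
  clause (NOT x3 OR x8 OR NOT x9) is falsified — backtrack.
So x3 = False.
Set x7 = True.
Set x9 = True.
All clauses satisfied.

x1 = False; x2 = False; x3 = False; x4 = False; x5 = False; x6 = True; x7 = True; x8 = False; x9 = True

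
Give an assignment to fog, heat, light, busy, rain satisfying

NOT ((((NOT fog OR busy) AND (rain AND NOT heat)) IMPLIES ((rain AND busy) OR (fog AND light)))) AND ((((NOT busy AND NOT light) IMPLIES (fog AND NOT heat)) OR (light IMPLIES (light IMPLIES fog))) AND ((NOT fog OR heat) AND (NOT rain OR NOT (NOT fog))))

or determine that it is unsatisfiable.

The formula is unsatisfiable.

Case fog = True: the formula simplifies to NOT (((busy AND (rain AND NOT heat)) IMPLIES ((rain AND busy) OR light))) AND heat.
  heat = True: the conjunct NOT (((busy AND (rain AND NOT heat)) IMPLIES ((rain AND busy) OR light))) becomes NOT ((False IMPLIES ((rain AND busy) OR light))) = False.
  heat = False: the conjunct heat is False.
Case fog = False: the formula simplifies to NOT (((rain AND NOT heat) IMPLIES (rain AND busy))) AND ((NOT ((NOT busy AND NOT light)) OR (light IMPLIES NOT light)) AND NOT rain).
  rain = True: the conjunct NOT rain is False.
  rain = False: the conjunct NOT (((rain AND NOT heat) IMPLIES (rain AND busy))) becomes NOT ((False IMPLIES False)) = False.
Both cases fail — unsatisfiable.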